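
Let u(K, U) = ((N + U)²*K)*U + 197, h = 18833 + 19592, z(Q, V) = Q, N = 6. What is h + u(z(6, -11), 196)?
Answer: 48024126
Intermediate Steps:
h = 38425
u(K, U) = 197 + K*U*(6 + U)² (u(K, U) = ((6 + U)²*K)*U + 197 = (K*(6 + U)²)*U + 197 = K*U*(6 + U)² + 197 = 197 + K*U*(6 + U)²)
h + u(z(6, -11), 196) = 38425 + (197 + 6*196*(6 + 196)²) = 38425 + (197 + 6*196*202²) = 38425 + (197 + 6*196*40804) = 38425 + (197 + 47985504) = 38425 + 47985701 = 48024126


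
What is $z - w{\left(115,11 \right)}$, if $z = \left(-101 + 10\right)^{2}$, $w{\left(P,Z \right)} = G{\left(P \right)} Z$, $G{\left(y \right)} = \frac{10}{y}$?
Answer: $\frac{190441}{23} \approx 8280.0$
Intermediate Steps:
$w{\left(P,Z \right)} = \frac{10 Z}{P}$ ($w{\left(P,Z \right)} = \frac{10}{P} Z = \frac{10 Z}{P}$)
$z = 8281$ ($z = \left(-91\right)^{2} = 8281$)
$z - w{\left(115,11 \right)} = 8281 - 10 \cdot 11 \cdot \frac{1}{115} = 8281 - \frac{22}{23} = \frac{190441}{23}$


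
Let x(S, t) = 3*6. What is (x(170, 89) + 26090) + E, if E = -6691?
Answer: 19417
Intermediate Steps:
x(S, t) = 18
(x(170, 89) + 26090) + E = (18 + 26090) - 6691 = 26108 - 6691 = 19417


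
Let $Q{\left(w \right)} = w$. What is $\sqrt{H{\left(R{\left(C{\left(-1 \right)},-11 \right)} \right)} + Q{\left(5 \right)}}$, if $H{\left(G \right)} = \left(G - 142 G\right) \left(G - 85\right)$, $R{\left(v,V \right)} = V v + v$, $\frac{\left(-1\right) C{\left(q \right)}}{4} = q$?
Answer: $i \sqrt{704995} \approx 839.64 i$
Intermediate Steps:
$C{\left(q \right)} = - 4 q$
$R{\left(v,V \right)} = v + V v$
$H{\left(G \right)} = - 141 G \left(-85 + G\right)$
$\sqrt{H{\left(R{\left(C{\left(-1 \right)},-11 \right)} \right)} + Q{\left(5 \right)}} = \sqrt{141 \left(-4\right) \left(-1\right) \left(1 - 11\right) \left(85 - \left(-4\right) \left(-1\right) \left(1 - 11\right)\right) + 5} = \sqrt{141 \cdot 4 \left(-10\right) \left(85 - 4 \left(-10\right)\right) + 5} = \sqrt{141 \left(-40\right) \left(85 - -40\right) + 5} = \sqrt{141 \left(-40\right) \left(85 + 40\right) + 5} = \sqrt{141 \left(-40\right) 125 + 5} = \sqrt{-705000 + 5} = \sqrt{-704995} = i \sqrt{704995}$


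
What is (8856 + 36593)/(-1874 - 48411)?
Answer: -45449/50285 ≈ -0.90383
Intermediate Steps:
(8856 + 36593)/(-1874 - 48411) = 45449/(-50285) = 45449*(-1/50285) = -45449/50285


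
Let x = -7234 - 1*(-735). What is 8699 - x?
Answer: 15198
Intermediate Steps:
x = -6499 (x = -7234 + 735 = -6499)
8699 - x = 8699 - 1*(-6499) = 8699 + 6499 = 15198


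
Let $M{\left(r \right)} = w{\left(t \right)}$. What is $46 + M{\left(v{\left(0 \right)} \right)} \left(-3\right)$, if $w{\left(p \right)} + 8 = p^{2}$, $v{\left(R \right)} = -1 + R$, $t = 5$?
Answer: $-5$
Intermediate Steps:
$w{\left(p \right)} = -8 + p^{2}$
$M{\left(r \right)} = 17$ ($M{\left(r \right)} = -8 + 5^{2} = -8 + 25 = 17$)
$46 + M{\left(v{\left(0 \right)} \right)} \left(-3\right) = 46 + 17 \left(-3\right) = 46 - 51 = -5$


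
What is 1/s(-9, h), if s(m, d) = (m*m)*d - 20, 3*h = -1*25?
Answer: -1/695 ≈ -0.0014388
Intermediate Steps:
h = -25/3 (h = (-1*25)/3 = (⅓)*(-25) = -25/3 ≈ -8.3333)
s(m, d) = -20 + d*m² (s(m, d) = m²*d - 20 = d*m² - 20 = -20 + d*m²)
1/s(-9, h) = 1/(-20 - 25/3*(-9)²) = 1/(-20 - 25/3*81) = 1/(-20 - 675) = 1/(-695) = -1/695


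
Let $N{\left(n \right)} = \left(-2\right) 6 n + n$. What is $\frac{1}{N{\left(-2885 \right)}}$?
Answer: $\frac{1}{31735} \approx 3.1511 \cdot 10^{-5}$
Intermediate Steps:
$N{\left(n \right)} = - 11 n$ ($N{\left(n \right)} = - 12 n + n = - 11 n$)
$\frac{1}{N{\left(-2885 \right)}} = \frac{1}{\left(-11\right) \left(-2885\right)} = \frac{1}{31735}$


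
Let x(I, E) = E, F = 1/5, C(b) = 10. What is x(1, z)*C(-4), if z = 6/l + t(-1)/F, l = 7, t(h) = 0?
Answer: 60/7 ≈ 8.5714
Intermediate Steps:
F = ⅕ ≈ 0.20000
z = 6/7 (z = 6/7 + 0/(⅕) = 6*(⅐) + 0*5 = 6/7 + 0 = 6/7 ≈ 0.85714)
x(1, z)*C(-4) = (6/7)*10 = 60/7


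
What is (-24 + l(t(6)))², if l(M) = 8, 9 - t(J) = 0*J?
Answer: 256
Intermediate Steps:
t(J) = 9 (t(J) = 9 - 0*J = 9 - 1*0 = 9 + 0 = 9)
(-24 + l(t(6)))² = (-24 + 8)² = (-16)² = 256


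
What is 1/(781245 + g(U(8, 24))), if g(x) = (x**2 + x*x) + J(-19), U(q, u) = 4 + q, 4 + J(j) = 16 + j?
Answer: 1/781526 ≈ 1.2795e-6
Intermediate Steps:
J(j) = 12 + j (J(j) = -4 + (16 + j) = 12 + j)
g(x) = -7 + 2*x**2 (g(x) = (x**2 + x*x) + (12 - 19) = (x**2 + x**2) - 7 = 2*x**2 - 7 = -7 + 2*x**2)
1/(781245 + g(U(8, 24))) = 1/(781245 + (-7 + 2*(4 + 8)**2)) = 1/(781245 + (-7 + 2*12**2)) = 1/(781245 + (-7 + 2*144)) = 1/(781245 + (-7 + 288)) = 1/(781245 + 281) = 1/781526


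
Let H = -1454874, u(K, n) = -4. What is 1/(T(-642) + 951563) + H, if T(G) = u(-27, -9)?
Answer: -1384398448565/951559 ≈ -1.4549e+6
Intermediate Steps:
T(G) = -4
1/(T(-642) + 951563) + H = 1/(-4 + 951563) - 1454874 = 1/951559 - 1454874 = -1384398448565/951559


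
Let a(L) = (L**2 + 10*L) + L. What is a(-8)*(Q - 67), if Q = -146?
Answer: 5112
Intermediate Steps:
a(L) = L**2 + 11*L
a(-8)*(Q - 67) = (-8*(11 - 8))*(-146 - 67) = -8*3*(-213) = -24*(-213) = 5112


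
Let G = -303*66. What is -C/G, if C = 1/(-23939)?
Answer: -1/478732122 ≈ -2.0888e-9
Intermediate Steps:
G = -19998
C = -1/23939 ≈ -4.1773e-5
-C/G = -(-1)/(23939*(-19998)) = -(-1)*(-1)/(23939*19998) = -1*1/478732122 = -1/478732122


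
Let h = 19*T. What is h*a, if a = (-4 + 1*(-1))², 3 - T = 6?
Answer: -1425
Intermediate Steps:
T = -3 (T = 3 - 1*6 = 3 - 6 = -3)
h = -57 (h = 19*(-3) = -57)
a = 25 (a = (-4 - 1)² = (-5)² = 25)
h*a = -57*25 = -1425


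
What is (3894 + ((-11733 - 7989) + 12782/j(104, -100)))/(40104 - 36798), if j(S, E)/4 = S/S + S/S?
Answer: -56921/13224 ≈ -4.3044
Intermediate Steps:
j(S, E) = 8 (j(S, E) = 4*(S/S + S/S) = 4*(1 + 1) = 4*2 = 8)
(3894 + ((-11733 - 7989) + 12782/j(104, -100)))/(40104 - 36798) = (3894 + ((-11733 - 7989) + 12782/8))/(40104 - 36798) = (3894 + (-19722 + 12782*(⅛)))/3306 = (3894 + (-19722 + 6391/4))*(1/3306) = (3894 - 72497/4)*(1/3306) = -56921/4*1/3306 = -56921/13224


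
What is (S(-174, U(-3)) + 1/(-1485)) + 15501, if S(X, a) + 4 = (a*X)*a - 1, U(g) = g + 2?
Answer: 22753169/1485 ≈ 15322.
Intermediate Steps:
U(g) = 2 + g
S(X, a) = -5 + X*a² (S(X, a) = -4 + ((a*X)*a - 1) = -4 + ((X*a)*a - 1) = -4 + (X*a² - 1) = -4 + (-1 + X*a²) = -5 + X*a²)
(S(-174, U(-3)) + 1/(-1485)) + 15501 = ((-5 - 174*(2 - 3)²) + 1/(-1485)) + 15501 = ((-5 - 174*(-1)²) - 1/1485) + 15501 = ((-5 - 174*1) - 1/1485) + 15501 = ((-5 - 174) - 1/1485) + 15501 = (-179 - 1/1485) + 15501 = -265816/1485 + 15501 = 22753169/1485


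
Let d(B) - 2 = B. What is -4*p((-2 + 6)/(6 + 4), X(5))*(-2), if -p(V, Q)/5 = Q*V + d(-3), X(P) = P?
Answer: -40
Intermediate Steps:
d(B) = 2 + B
p(V, Q) = 5 - 5*Q*V (p(V, Q) = -5*(Q*V + (2 - 3)) = -5*(Q*V - 1) = -5*(-1 + Q*V) = 5 - 5*Q*V)
-4*p((-2 + 6)/(6 + 4), X(5))*(-2) = -4*(5 - 5*5*(-2 + 6)/(6 + 4))*(-2) = -4*(5 - 5*5*4/10)*(-2) = -4*(5 - 5*5*4*(⅒))*(-2) = -4*(5 - 5*5*⅖)*(-2) = -4*(5 - 10)*(-2) = -4*(-5)*(-2) = 20*(-2) = -40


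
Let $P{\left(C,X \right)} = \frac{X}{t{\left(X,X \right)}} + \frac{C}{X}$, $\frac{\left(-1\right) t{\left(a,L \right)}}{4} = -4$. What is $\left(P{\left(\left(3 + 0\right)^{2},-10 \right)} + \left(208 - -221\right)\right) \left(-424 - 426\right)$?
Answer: $- \frac{1453415}{4} \approx -3.6335 \cdot 10^{5}$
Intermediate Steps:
$t{\left(a,L \right)} = 16$ ($t{\left(a,L \right)} = \left(-4\right) \left(-4\right) = 16$)
$P{\left(C,X \right)} = \frac{X}{16} + \frac{C}{X}$
$\left(P{\left(\left(3 + 0\right)^{2},-10 \right)} + \left(208 - -221\right)\right) \left(-424 - 426\right) = \left(\left(\frac{1}{16} \left(-10\right) + \frac{\left(3 + 0\right)^{2}}{-10}\right) + \left(208 - -221\right)\right) \left(-424 - 426\right) = \left(\left(- \frac{5}{8} + 3^{2} \left(- \frac{1}{10}\right)\right) + \left(208 + 221\right)\right) \left(-850\right) = \left(\left(- \frac{5}{8} + 9 \left(- \frac{1}{10}\right)\right) + 429\right) \left(-850\right) = \left(\left(- \frac{5}{8} - \frac{9}{10}\right) + 429\right) \left(-850\right) = \left(- \frac{61}{40} + 429\right) \left(-850\right) = \frac{17099}{40} \left(-850\right) = - \frac{1453415}{4}$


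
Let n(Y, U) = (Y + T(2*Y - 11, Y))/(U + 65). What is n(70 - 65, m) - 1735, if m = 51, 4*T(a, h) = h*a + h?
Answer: -201255/116 ≈ -1735.0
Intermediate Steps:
T(a, h) = h/4 + a*h/4 (T(a, h) = (h*a + h)/4 = (a*h + h)/4 = (h + a*h)/4 = h/4 + a*h/4)
n(Y, U) = (Y + Y*(-10 + 2*Y)/4)/(65 + U) (n(Y, U) = (Y + Y*(1 + (2*Y - 11))/4)/(U + 65) = (Y + Y*(1 + (-11 + 2*Y))/4)/(65 + U) = (Y + Y*(-10 + 2*Y)/4)/(65 + U))
n(70 - 65, m) - 1735 = (70 - 65)*(-3 + (70 - 65))/(2*(65 + 51)) - 1735 = (½)*5*(-3 + 5)/116 - 1735 = (½)*5*(1/116)*2 - 1735 = 5/116 - 1735 = -201255/116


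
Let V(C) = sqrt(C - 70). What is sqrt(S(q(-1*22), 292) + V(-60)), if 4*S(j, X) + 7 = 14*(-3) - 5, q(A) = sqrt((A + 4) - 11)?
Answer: sqrt(-54 + 4*I*sqrt(130))/2 ≈ 1.4441 + 3.9478*I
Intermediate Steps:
q(A) = sqrt(-7 + A) (q(A) = sqrt((4 + A) - 11) = sqrt(-7 + A))
V(C) = sqrt(-70 + C)
S(j, X) = -27/2 (S(j, X) = -7/4 + (14*(-3) - 5)/4 = -7/4 + (-42 - 5)/4 = -7/4 + (1/4)*(-47) = -7/4 - 47/4 = -27/2)
sqrt(S(q(-1*22), 292) + V(-60)) = sqrt(-27/2 + sqrt(-70 - 60)) = sqrt(-27/2 + sqrt(-130)) = sqrt(-27/2 + I*sqrt(130))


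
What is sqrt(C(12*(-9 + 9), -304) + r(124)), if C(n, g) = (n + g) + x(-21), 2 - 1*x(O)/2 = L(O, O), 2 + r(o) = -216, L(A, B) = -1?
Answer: 2*I*sqrt(129) ≈ 22.716*I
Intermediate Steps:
r(o) = -218 (r(o) = -2 - 216 = -218)
x(O) = 6 (x(O) = 4 - 2*(-1) = 4 + 2 = 6)
C(n, g) = 6 + g + n (C(n, g) = (n + g) + 6 = (g + n) + 6 = 6 + g + n)
sqrt(C(12*(-9 + 9), -304) + r(124)) = sqrt((6 - 304 + 12*(-9 + 9)) - 218) = sqrt((6 - 304 + 12*0) - 218) = sqrt((6 - 304 + 0) - 218) = sqrt(-298 - 218) = sqrt(-516) = 2*I*sqrt(129)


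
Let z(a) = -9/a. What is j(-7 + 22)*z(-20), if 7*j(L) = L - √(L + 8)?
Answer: 27/28 - 9*√23/140 ≈ 0.65598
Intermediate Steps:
j(L) = -√(8 + L)/7 + L/7 (j(L) = (L - √(L + 8))/7 = (L - √(8 + L))/7 = -√(8 + L)/7 + L/7)
j(-7 + 22)*z(-20) = (-√(8 + (-7 + 22))/7 + (-7 + 22)/7)*(-9/(-20)) = (-√(8 + 15)/7 + (⅐)*15)*(-9*(-1/20)) = (-√23/7 + 15/7)*(9/20) = (15/7 - √23/7)*(9/20) = 27/28 - 9*√23/140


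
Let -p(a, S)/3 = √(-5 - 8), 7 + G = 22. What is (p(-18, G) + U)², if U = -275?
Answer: 75508 + 1650*I*√13 ≈ 75508.0 + 5949.2*I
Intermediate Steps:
G = 15 (G = -7 + 22 = 15)
p(a, S) = -3*I*√13 (p(a, S) = -3*√(-5 - 8) = -3*I*√13)
(p(-18, G) + U)² = (-3*I*√13 - 275)² = (-275 - 3*I*√13)²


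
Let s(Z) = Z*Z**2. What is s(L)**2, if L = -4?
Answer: 4096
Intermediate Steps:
s(Z) = Z**3
s(L)**2 = ((-4)**3)**2 = (-64)**2 = 4096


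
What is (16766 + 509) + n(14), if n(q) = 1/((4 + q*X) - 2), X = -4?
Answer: 932849/54 ≈ 17275.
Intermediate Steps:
n(q) = 1/(2 - 4*q) (n(q) = 1/((4 + q*(-4)) - 2) = 1/((4 - 4*q) - 2) = 1/(2 - 4*q))
(16766 + 509) + n(14) = (16766 + 509) - 1/(-2 + 4*14) = 17275 - 1/(-2 + 56) = 17275 - 1/54 = 932849/54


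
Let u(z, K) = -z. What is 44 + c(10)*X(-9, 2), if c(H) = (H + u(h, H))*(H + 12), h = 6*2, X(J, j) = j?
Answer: -44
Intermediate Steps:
h = 12
c(H) = (-12 + H)*(12 + H) (c(H) = (H - 1*12)*(H + 12) = (H - 12)*(12 + H) = (-12 + H)*(12 + H))
44 + c(10)*X(-9, 2) = 44 + (-144 + 10**2)*2 = 44 + (-144 + 100)*2 = 44 - 44*2 = 44 - 88 = -44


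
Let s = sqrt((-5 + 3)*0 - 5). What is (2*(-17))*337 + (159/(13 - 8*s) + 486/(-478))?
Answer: -446244244/38957 + 424*I*sqrt(5)/163 ≈ -11455.0 + 5.8165*I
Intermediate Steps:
s = I*sqrt(5) (s = sqrt(-2*0 - 5) = sqrt(0 - 5) = sqrt(-5) = I*sqrt(5) ≈ 2.2361*I)
(2*(-17))*337 + (159/(13 - 8*s) + 486/(-478)) = (2*(-17))*337 + (159/(13 - 8*I*sqrt(5)) + 486/(-478)) = -34*337 + (159/(13 - 8*I*sqrt(5)) + 486*(-1/478)) = -11458 + (159/(13 - 8*I*sqrt(5)) - 243/239) = -11458 + (-243/239 + 159/(13 - 8*I*sqrt(5))) = -2738705/239 + 159/(13 - 8*I*sqrt(5))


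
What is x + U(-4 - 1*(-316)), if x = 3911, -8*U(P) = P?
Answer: 3872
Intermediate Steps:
U(P) = -P/8
x + U(-4 - 1*(-316)) = 3911 - (-4 - 1*(-316))/8 = 3911 - (-4 + 316)/8 = 3911 - ⅛*312 = 3911 - 39 = 3872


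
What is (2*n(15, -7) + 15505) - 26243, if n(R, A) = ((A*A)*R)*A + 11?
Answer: -21006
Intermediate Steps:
n(R, A) = 11 + R*A³ (n(R, A) = (A²*R)*A + 11 = (R*A²)*A + 11 = R*A³ + 11 = 11 + R*A³)
(2*n(15, -7) + 15505) - 26243 = (2*(11 + 15*(-7)³) + 15505) - 26243 = (2*(11 + 15*(-343)) + 15505) - 26243 = (2*(11 - 5145) + 15505) - 26243 = (2*(-5134) + 15505) - 26243 = (-10268 + 15505) - 26243 = 5237 - 26243 = -21006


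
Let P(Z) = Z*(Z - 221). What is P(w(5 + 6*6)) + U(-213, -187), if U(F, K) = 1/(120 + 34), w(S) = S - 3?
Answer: -1070915/154 ≈ -6954.0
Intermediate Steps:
w(S) = -3 + S
U(F, K) = 1/154
P(Z) = Z*(-221 + Z)
P(w(5 + 6*6)) + U(-213, -187) = (-3 + (5 + 6*6))*(-221 + (-3 + (5 + 6*6))) + 1/154 = (-3 + (5 + 36))*(-221 + (-3 + (5 + 36))) + 1/154 = (-3 + 41)*(-221 + (-3 + 41)) + 1/154 = 38*(-221 + 38) + 1/154 = 38*(-183) + 1/154 = -6954 + 1/154 = -1070915/154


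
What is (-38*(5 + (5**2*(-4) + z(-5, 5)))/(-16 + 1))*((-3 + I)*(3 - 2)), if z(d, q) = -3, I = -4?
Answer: 26068/15 ≈ 1737.9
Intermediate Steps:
(-38*(5 + (5**2*(-4) + z(-5, 5)))/(-16 + 1))*((-3 + I)*(3 - 2)) = (-38*(5 + (5**2*(-4) - 3))/(-16 + 1))*((-3 - 4)*(3 - 2)) = (-38*(5 + (25*(-4) - 3))/(-15))*(-7*1) = -38*(5 + (-100 - 3))*(-1)/15*(-7) = -38*(5 - 103)*(-1)/15*(-7) = -(-3724)*(-1)/15*(-7) = -38*98/15*(-7) = -3724/15*(-7) = 26068/15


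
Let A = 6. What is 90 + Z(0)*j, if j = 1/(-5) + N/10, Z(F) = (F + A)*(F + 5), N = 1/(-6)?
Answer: 167/2 ≈ 83.500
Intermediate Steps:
N = -⅙ ≈ -0.16667
Z(F) = (5 + F)*(6 + F) (Z(F) = (F + 6)*(F + 5) = (6 + F)*(5 + F) = (5 + F)*(6 + F))
j = -13/60 (j = 1/(-5) - ⅙/10 = 1*(-⅕) - ⅙*⅒ = -⅕ - 1/60 = -13/60 ≈ -0.21667)
90 + Z(0)*j = 90 + (30 + 0² + 11*0)*(-13/60) = 90 + (30 + 0 + 0)*(-13/60) = 90 + 30*(-13/60) = 90 - 13/2 = 167/2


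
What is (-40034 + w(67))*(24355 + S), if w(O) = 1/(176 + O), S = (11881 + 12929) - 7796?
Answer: -402448429309/243 ≈ -1.6562e+9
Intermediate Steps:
S = 17014 (S = 24810 - 7796 = 17014)
(-40034 + w(67))*(24355 + S) = (-40034 + 1/(176 + 67))*(24355 + 17014) = (-40034 + 1/243)*41369 = -9728261/243*41369 = -402448429309/243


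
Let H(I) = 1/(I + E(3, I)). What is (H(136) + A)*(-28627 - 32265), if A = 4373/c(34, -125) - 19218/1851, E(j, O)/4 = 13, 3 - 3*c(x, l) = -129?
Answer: -1728903602738/318989 ≈ -5.4199e+6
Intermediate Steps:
c(x, l) = 44 (c(x, l) = 1 - ⅓*(-129) = 1 + 43 = 44)
E(j, O) = 52 (E(j, O) = 4*13 = 52)
H(I) = 1/(52 + I) (H(I) = 1/(I + 52) = 1/(52 + I))
A = 2416277/27148 (A = 4373/44 - 19218/1851 = 4373*(1/44) - 19218*1/1851 = 4373/44 - 6406/617 = 2416277/27148 ≈ 89.004)
(H(136) + A)*(-28627 - 32265) = (1/(52 + 136) + 2416277/27148)*(-28627 - 32265) = (1/188 + 2416277/27148)*(-60892) = (56785903/637978)*(-60892) = -1728903602738/318989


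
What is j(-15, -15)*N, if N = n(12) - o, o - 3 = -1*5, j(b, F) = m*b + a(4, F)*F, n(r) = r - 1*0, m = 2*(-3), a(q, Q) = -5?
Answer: 2310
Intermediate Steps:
m = -6
n(r) = r (n(r) = r + 0 = r)
j(b, F) = -6*b - 5*F
o = -2 (o = 3 - 1*5 = 3 - 5 = -2)
N = 14 (N = 12 - 1*(-2) = 12 + 2 = 14)
j(-15, -15)*N = (-6*(-15) - 5*(-15))*14 = (90 + 75)*14 = 165*14 = 2310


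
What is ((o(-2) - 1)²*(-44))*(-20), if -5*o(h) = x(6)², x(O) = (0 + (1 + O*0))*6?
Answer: 295856/5 ≈ 59171.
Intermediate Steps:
x(O) = 6 (x(O) = (0 + (1 + 0))*6 = (0 + 1)*6 = 1*6 = 6)
o(h) = -36/5 (o(h) = -⅕*6² = -⅕*36 = -36/5)
((o(-2) - 1)²*(-44))*(-20) = ((-36/5 - 1)²*(-44))*(-20) = ((-41/5)²*(-44))*(-20) = ((1681/25)*(-44))*(-20) = -73964/25*(-20) = 295856/5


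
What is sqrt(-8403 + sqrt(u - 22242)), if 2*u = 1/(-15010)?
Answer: sqrt(-1893196740300 + 15010*I*sqrt(5011124831705))/15010 ≈ 0.81343 + 91.672*I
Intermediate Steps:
u = -1/30020 (u = (1/2)/(-15010) = (1/2)*(-1/15010) = -1/30020 ≈ -3.3311e-5)
sqrt(-8403 + sqrt(u - 22242)) = sqrt(-8403 + sqrt(-1/30020 - 22242)) = sqrt(-8403 + sqrt(-667704841/30020)) = sqrt(-8403 + I*sqrt(5011124831705)/15010)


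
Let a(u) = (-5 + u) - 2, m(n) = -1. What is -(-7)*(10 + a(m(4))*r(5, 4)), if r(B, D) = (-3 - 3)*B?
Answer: 1750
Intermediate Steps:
a(u) = -7 + u
r(B, D) = -6*B
-(-7)*(10 + a(m(4))*r(5, 4)) = -(-7)*(10 + (-7 - 1)*(-6*5)) = -(-7)*(10 - 8*(-30)) = -(-7)*(10 + 240) = -(-7)*250 = -7*(-250) = 1750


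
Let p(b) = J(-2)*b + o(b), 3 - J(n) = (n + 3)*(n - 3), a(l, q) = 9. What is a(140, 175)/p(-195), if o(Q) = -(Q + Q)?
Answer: -1/130 ≈ -0.0076923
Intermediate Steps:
o(Q) = -2*Q
J(n) = 3 - (-3 + n)*(3 + n) (J(n) = 3 - (n + 3)*(n - 3) = 3 - (3 + n)*(-3 + n) = 3 - (-3 + n)*(3 + n))
p(b) = 6*b (p(b) = (12 - 1*(-2)²)*b - 2*b = (12 - 1*4)*b - 2*b = (12 - 4)*b - 2*b = 8*b - 2*b = 6*b)
a(140, 175)/p(-195) = 9/((6*(-195))) = 9/(-1170) = 9*(-1/1170) = -1/130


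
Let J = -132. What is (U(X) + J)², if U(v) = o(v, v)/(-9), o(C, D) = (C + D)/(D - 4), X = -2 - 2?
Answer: 1413721/81 ≈ 17453.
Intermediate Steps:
X = -4
o(C, D) = (C + D)/(-4 + D)
U(v) = -2*v/(9*(-4 + v)) (U(v) = ((v + v)/(-4 + v))/(-9) = ((2*v)/(-4 + v))*(-⅑) = (2*v/(-4 + v))*(-⅑) = -2*v/(9*(-4 + v)))
(U(X) + J)² = (-2*(-4)/(-36 + 9*(-4)) - 132)² = (-2*(-4)/(-36 - 36) - 132)² = (-2*(-4)/(-72) - 132)² = (-2*(-4)*(-1/72) - 132)² = (-⅑ - 132)² = (-1189/9)² = 1413721/81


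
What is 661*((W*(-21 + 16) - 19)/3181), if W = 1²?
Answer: -15864/3181 ≈ -4.9871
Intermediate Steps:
W = 1
661*((W*(-21 + 16) - 19)/3181) = 661*((1*(-21 + 16) - 19)/3181) = 661*((1*(-5) - 19)*(1/3181)) = 661*((-5 - 19)*(1/3181)) = 661*(-24*1/3181) = 661*(-24/3181) = -15864/3181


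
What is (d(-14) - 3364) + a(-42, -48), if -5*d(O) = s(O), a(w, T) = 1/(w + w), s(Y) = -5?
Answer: -282493/84 ≈ -3363.0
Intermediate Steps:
a(w, T) = 1/(2*w)
d(O) = 1 (d(O) = -1/5*(-5) = 1)
(d(-14) - 3364) + a(-42, -48) = (1 - 3364) + (1/2)/(-42) = -3363 + (1/2)*(-1/42) = -3363 - 1/84 = -282493/84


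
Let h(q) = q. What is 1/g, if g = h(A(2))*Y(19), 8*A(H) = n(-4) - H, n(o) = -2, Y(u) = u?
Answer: -2/19 ≈ -0.10526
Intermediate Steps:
A(H) = -¼ - H/8 (A(H) = (-2 - H)/8 = -¼ - H/8)
g = -19/2 (g = (-¼ - ⅛*2)*19 = (-¼ - ¼)*19 = -½*19 = -19/2 ≈ -9.5000)
1/g = 1/(-19/2) = -2/19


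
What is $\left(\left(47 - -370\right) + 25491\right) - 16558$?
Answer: $9350$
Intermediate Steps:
$\left(\left(47 - -370\right) + 25491\right) - 16558 = \left(\left(47 + 370\right) + 25491\right) - 16558 = \left(417 + 25491\right) - 16558 = 25908 - 16558 = 9350$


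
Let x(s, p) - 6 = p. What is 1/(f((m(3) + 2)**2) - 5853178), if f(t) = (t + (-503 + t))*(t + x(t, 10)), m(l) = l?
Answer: -1/5871751 ≈ -1.7031e-7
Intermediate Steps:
x(s, p) = 6 + p
f(t) = (-503 + 2*t)*(16 + t) (f(t) = (t + (-503 + t))*(t + (6 + 10)) = (-503 + 2*t)*(t + 16) = (-503 + 2*t)*(16 + t))
1/(f((m(3) + 2)**2) - 5853178) = 1/((-8048 - 471*(3 + 2)**2 + 2*((3 + 2)**2)**2) - 5853178) = 1/((-8048 - 471*5**2 + 2*(5**2)**2) - 5853178) = 1/((-8048 - 471*25 + 2*25**2) - 5853178) = 1/((-8048 - 11775 + 2*625) - 5853178) = 1/((-8048 - 11775 + 1250) - 5853178) = 1/(-18573 - 5853178) = 1/(-5871751) = -1/5871751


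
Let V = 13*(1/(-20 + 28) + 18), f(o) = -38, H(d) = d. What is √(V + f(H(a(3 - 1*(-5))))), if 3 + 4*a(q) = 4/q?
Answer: √3162/4 ≈ 14.058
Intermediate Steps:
a(q) = -¾ + 1/q (a(q) = -¾ + (4/q)/4 = -¾ + 1/q)
V = 1885/8 (V = 13*(1/8 + 18) = 13*(⅛ + 18) = 13*(145/8) = 1885/8 ≈ 235.63)
√(V + f(H(a(3 - 1*(-5))))) = √(1885/8 - 38) = √(1581/8) = √3162/4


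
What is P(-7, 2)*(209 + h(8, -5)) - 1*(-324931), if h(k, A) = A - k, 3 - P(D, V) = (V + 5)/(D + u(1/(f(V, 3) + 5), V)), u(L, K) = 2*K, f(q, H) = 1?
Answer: 977929/3 ≈ 3.2598e+5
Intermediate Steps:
P(D, V) = 3 - (5 + V)/(D + 2*V) (P(D, V) = 3 - (V + 5)/(D + 2*V) = 3 - (5 + V)/(D + 2*V))
P(-7, 2)*(209 + h(8, -5)) - 1*(-324931) = ((-5 + 3*(-7) + 5*2)/(-7 + 2*2))*(209 + (-5 - 1*8)) - 1*(-324931) = ((-5 - 21 + 10)/(-7 + 4))*(209 + (-5 - 8)) + 324931 = (-16/(-3))*(209 - 13) + 324931 = -⅓*(-16)*196 + 324931 = (16/3)*196 + 324931 = 3136/3 + 324931 = 977929/3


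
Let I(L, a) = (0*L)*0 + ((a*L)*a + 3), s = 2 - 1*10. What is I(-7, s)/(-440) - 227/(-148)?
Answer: 8287/3256 ≈ 2.5451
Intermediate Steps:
s = -8 (s = 2 - 10 = -8)
I(L, a) = 3 + L*a² (I(L, a) = 0*0 + ((L*a)*a + 3) = 0 + (L*a² + 3) = 0 + (3 + L*a²) = 3 + L*a²)
I(-7, s)/(-440) - 227/(-148) = (3 - 7*(-8)²)/(-440) - 227/(-148) = (3 - 7*64)*(-1/440) - 227*(-1/148) = (3 - 448)*(-1/440) + 227/148 = -445*(-1/440) + 227/148 = 89/88 + 227/148 = 8287/3256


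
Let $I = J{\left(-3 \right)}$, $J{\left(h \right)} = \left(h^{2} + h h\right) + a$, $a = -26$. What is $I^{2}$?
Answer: $64$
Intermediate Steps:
$J{\left(h \right)} = -26 + 2 h^{2}$ ($J{\left(h \right)} = \left(h^{2} + h h\right) - 26 = \left(h^{2} + h^{2}\right) - 26 = 2 h^{2} - 26 = -26 + 2 h^{2}$)
$I = -8$ ($I = -26 + 2 \left(-3\right)^{2} = -26 + 2 \cdot 9 = -26 + 18 = -8$)
$I^{2} = \left(-8\right)^{2} = 64$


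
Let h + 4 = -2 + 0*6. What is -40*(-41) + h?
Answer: 1634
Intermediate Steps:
h = -6 (h = -4 + (-2 + 0*6) = -4 + (-2 + 0) = -4 - 2 = -6)
-40*(-41) + h = -40*(-41) - 6 = 1640 - 6 = 1634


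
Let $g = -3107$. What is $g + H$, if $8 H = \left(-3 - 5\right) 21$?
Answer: $-3128$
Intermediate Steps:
$H = -21$ ($H = \frac{\left(-3 - 5\right) 21}{8} = \frac{\left(-8\right) 21}{8} = \frac{1}{8} \left(-168\right) = -21$)
$g + H = -3107 - 21 = -3128$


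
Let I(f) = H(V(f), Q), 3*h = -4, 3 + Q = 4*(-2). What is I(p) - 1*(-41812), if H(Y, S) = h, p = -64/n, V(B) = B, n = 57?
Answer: 125432/3 ≈ 41811.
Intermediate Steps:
Q = -11 (Q = -3 + 4*(-2) = -3 - 8 = -11)
h = -4/3 (h = (⅓)*(-4) = -4/3 ≈ -1.3333)
p = -64/57 ≈ -1.1228
H(Y, S) = -4/3
I(f) = -4/3
I(p) - 1*(-41812) = -4/3 - 1*(-41812) = -4/3 + 41812 = 125432/3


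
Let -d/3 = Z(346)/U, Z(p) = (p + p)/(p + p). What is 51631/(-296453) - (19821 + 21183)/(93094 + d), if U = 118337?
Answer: -27496809837953/44737863045175 ≈ -0.61462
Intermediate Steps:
Z(p) = 1 (Z(p) = (2*p)/((2*p)) = (2*p)*(1/(2*p)) = 1)
d = -3/118337 ≈ -2.5351e-5
51631/(-296453) - (19821 + 21183)/(93094 + d) = 51631/(-296453) - (19821 + 21183)/(93094 - 3/118337) = 51631*(-1/296453) - 41004/11016464675/118337 = -51631/296453 - 41004*118337/11016464675 = -51631/296453 - 1*4852290348/11016464675 = -51631/296453 - 4852290348/11016464675 = -27496809837953/44737863045175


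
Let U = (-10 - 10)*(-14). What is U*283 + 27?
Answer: 79267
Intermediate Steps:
U = 280 (U = -20*(-14) = 280)
U*283 + 27 = 280*283 + 27 = 79240 + 27 = 79267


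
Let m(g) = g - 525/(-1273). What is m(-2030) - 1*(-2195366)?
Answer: 2792117253/1273 ≈ 2.1933e+6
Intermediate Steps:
m(g) = 525/1273 + g (m(g) = g - 525*(-1/1273) = g + 525/1273 = 525/1273 + g)
m(-2030) - 1*(-2195366) = (525/1273 - 2030) - 1*(-2195366) = -2583665/1273 + 2195366 = 2792117253/1273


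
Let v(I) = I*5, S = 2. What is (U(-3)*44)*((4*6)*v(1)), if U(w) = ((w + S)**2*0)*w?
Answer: 0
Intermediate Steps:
U(w) = 0 (U(w) = ((w + 2)**2*0)*w = ((2 + w)**2*0)*w = 0*w = 0)
v(I) = 5*I
(U(-3)*44)*((4*6)*v(1)) = (0*44)*((4*6)*(5*1)) = 0*(24*5) = 0*120 = 0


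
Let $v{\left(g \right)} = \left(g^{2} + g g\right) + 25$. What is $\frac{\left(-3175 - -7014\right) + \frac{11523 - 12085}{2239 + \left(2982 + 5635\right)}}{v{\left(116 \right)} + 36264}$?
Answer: $\frac{6945937}{114351676} \approx 0.060742$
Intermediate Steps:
$v{\left(g \right)} = 25 + 2 g^{2}$ ($v{\left(g \right)} = \left(g^{2} + g^{2}\right) + 25 = 2 g^{2} + 25 = 25 + 2 g^{2}$)
$\frac{\left(-3175 - -7014\right) + \frac{11523 - 12085}{2239 + \left(2982 + 5635\right)}}{v{\left(116 \right)} + 36264} = \frac{\left(-3175 - -7014\right) + \frac{11523 - 12085}{2239 + \left(2982 + 5635\right)}}{\left(25 + 2 \cdot 116^{2}\right) + 36264} = \frac{\left(-3175 + 7014\right) - \frac{562}{2239 + 8617}}{\left(25 + 2 \cdot 13456\right) + 36264} = \frac{3839 - \frac{562}{10856}}{\left(25 + 26912\right) + 36264} = \frac{3839 - \frac{281}{5428}}{26937 + 36264} = \frac{3839 - \frac{281}{5428}}{63201} = \frac{20837811}{5428} \cdot \frac{1}{63201} = \frac{6945937}{114351676}$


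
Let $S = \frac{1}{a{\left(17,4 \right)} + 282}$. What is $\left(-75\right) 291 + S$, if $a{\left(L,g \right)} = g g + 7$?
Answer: $- \frac{6656624}{305} \approx -21825.0$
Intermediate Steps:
$a{\left(L,g \right)} = 7 + g^{2}$ ($a{\left(L,g \right)} = g^{2} + 7 = 7 + g^{2}$)
$S = \frac{1}{305}$ ($S = \frac{1}{\left(7 + 4^{2}\right) + 282} = \frac{1}{\left(7 + 16\right) + 282} = \frac{1}{23 + 282} = \frac{1}{305} \approx 0.0032787$)
$\left(-75\right) 291 + S = \left(-75\right) 291 + \frac{1}{305} = -21825 + \frac{1}{305} = - \frac{6656624}{305}$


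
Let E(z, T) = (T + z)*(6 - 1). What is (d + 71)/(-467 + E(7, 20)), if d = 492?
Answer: -563/332 ≈ -1.6958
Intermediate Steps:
E(z, T) = 5*T + 5*z (E(z, T) = (T + z)*5 = 5*T + 5*z)
(d + 71)/(-467 + E(7, 20)) = (492 + 71)/(-467 + (5*20 + 5*7)) = 563/(-467 + (100 + 35)) = 563/(-467 + 135) = 563/(-332) = 563*(-1/332) = -563/332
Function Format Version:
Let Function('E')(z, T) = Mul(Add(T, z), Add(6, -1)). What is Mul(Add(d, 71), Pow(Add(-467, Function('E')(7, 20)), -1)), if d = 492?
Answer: Rational(-563, 332) ≈ -1.6958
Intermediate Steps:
Function('E')(z, T) = Add(Mul(5, T), Mul(5, z)) (Function('E')(z, T) = Mul(Add(T, z), 5) = Add(Mul(5, T), Mul(5, z)))
Mul(Add(d, 71), Pow(Add(-467, Function('E')(7, 20)), -1)) = Mul(Add(492, 71), Pow(Add(-467, Add(Mul(5, 20), Mul(5, 7))), -1)) = Mul(563, Pow(Add(-467, Add(100, 35)), -1)) = Mul(563, Pow(Add(-467, 135), -1)) = Mul(563, Pow(-332, -1)) = Mul(563, Rational(-1, 332)) = Rational(-563, 332)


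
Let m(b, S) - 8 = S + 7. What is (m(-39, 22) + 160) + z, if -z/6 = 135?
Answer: -613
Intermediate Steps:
z = -810 (z = -6*135 = -810)
m(b, S) = 15 + S (m(b, S) = 8 + (S + 7) = 8 + (7 + S) = 15 + S)
(m(-39, 22) + 160) + z = ((15 + 22) + 160) - 810 = (37 + 160) - 810 = 197 - 810 = -613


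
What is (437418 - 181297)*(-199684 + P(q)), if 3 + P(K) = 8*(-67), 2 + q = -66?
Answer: -51281314983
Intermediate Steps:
q = -68 (q = -2 - 66 = -68)
P(K) = -539 (P(K) = -3 + 8*(-67) = -3 - 536 = -539)
(437418 - 181297)*(-199684 + P(q)) = (437418 - 181297)*(-199684 - 539) = 256121*(-200223) = -51281314983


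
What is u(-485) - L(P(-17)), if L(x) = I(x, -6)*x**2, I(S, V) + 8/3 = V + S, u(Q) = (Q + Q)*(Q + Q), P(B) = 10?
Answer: 2822300/3 ≈ 9.4077e+5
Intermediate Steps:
u(Q) = 4*Q**2 (u(Q) = (2*Q)*(2*Q) = 4*Q**2)
I(S, V) = -8/3 + S + V (I(S, V) = -8/3 + (V + S) = -8/3 + (S + V) = -8/3 + S + V)
L(x) = x**2*(-26/3 + x) (L(x) = (-8/3 + x - 6)*x**2 = (-26/3 + x)*x**2 = x**2*(-26/3 + x))
u(-485) - L(P(-17)) = 4*(-485)**2 - 10**2*(-26/3 + 10) = 4*235225 - 100*4/3 = 940900 - 1*400/3 = 940900 - 400/3 = 2822300/3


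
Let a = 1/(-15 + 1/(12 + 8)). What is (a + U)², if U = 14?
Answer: 17355556/89401 ≈ 194.13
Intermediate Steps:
a = -20/299 (a = 1/(-15 + 1/20) = 1/(-299/20) = -20/299 ≈ -0.066890)
(a + U)² = (-20/299 + 14)² = (4166/299)² = 17355556/89401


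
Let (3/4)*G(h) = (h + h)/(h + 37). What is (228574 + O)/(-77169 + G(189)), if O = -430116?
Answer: 22774246/8719845 ≈ 2.6118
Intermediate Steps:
G(h) = 8*h/(3*(37 + h)) (G(h) = 4*((h + h)/(h + 37))/3 = 4*((2*h)/(37 + h))/3 = 4*(2*h/(37 + h))/3 = 8*h/(3*(37 + h)))
(228574 + O)/(-77169 + G(189)) = (228574 - 430116)/(-77169 + (8/3)*189/(37 + 189)) = -201542/(-77169 + (8/3)*189/226) = -201542/(-77169 + (8/3)*189*(1/226)) = -201542/(-77169 + 252/113) = -201542/(-8719845/113) = -201542*(-113/8719845) = 22774246/8719845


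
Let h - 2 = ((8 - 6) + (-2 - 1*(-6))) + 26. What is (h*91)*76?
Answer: 235144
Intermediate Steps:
h = 34 (h = 2 + (((8 - 6) + (-2 - 1*(-6))) + 26) = 2 + ((2 + (-2 + 6)) + 26) = 2 + ((2 + 4) + 26) = 2 + (6 + 26) = 2 + 32 = 34)
(h*91)*76 = (34*91)*76 = 3094*76 = 235144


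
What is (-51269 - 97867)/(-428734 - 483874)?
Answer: 9321/57038 ≈ 0.16342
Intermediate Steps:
(-51269 - 97867)/(-428734 - 483874) = -149136/(-912608) = -149136*(-1/912608) = 9321/57038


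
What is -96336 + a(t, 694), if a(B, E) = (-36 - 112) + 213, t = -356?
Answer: -96271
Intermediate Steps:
a(B, E) = 65 (a(B, E) = -148 + 213 = 65)
-96336 + a(t, 694) = -96336 + 65 = -96271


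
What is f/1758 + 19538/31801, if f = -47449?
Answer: -1474577845/55906158 ≈ -26.376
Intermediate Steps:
f/1758 + 19538/31801 = -47449/1758 + 19538/31801 = -1474577845/55906158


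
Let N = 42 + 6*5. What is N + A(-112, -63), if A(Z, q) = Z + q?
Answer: -103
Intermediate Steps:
N = 72 (N = 42 + 30 = 72)
N + A(-112, -63) = 72 + (-112 - 63) = 72 - 175 = -103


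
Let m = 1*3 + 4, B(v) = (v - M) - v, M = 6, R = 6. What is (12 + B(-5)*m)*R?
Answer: -180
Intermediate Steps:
B(v) = -6 (B(v) = (v - 1*6) - v = (v - 6) - v = (-6 + v) - v = -6)
m = 7 (m = 3 + 4 = 7)
(12 + B(-5)*m)*R = (12 - 6*7)*6 = (12 - 42)*6 = -30*6 = -180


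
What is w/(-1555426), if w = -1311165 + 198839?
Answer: 556163/777713 ≈ 0.71513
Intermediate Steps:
w = -1112326
w/(-1555426) = -1112326/(-1555426) = -1112326*(-1/1555426) = 556163/777713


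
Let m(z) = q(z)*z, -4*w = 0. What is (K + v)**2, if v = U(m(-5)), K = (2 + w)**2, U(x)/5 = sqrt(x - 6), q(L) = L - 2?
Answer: 741 + 40*sqrt(29) ≈ 956.41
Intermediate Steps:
w = 0 (w = -1/4*0 = 0)
q(L) = -2 + L
m(z) = z*(-2 + z) (m(z) = (-2 + z)*z = z*(-2 + z))
U(x) = 5*sqrt(-6 + x) (U(x) = 5*sqrt(x - 6) = 5*sqrt(-6 + x))
K = 4 (K = (2 + 0)**2 = 2**2 = 4)
v = 5*sqrt(29) (v = 5*sqrt(-6 - 5*(-2 - 5)) = 5*sqrt(-6 - 5*(-7)) = 5*sqrt(-6 + 35) = 5*sqrt(29) ≈ 26.926)
(K + v)**2 = (4 + 5*sqrt(29))**2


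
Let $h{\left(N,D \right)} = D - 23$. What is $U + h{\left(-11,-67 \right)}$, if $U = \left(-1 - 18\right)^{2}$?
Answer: $271$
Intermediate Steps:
$h{\left(N,D \right)} = -23 + D$
$U = 361$ ($U = \left(-19\right)^{2} = 361$)
$U + h{\left(-11,-67 \right)} = 361 - 90 = 271$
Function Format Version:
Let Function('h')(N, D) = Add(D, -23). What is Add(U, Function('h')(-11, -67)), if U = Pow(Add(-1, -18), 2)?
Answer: 271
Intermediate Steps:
Function('h')(N, D) = Add(-23, D)
U = 361 (U = Pow(-19, 2) = 361)
Add(U, Function('h')(-11, -67)) = Add(361, Add(-23, -67)) = Add(361, -90) = 271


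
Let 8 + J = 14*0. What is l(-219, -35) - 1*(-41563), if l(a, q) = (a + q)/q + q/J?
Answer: 11640897/280 ≈ 41575.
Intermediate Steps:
J = -8 (J = -8 + 14*0 = -8 + 0 = -8)
l(a, q) = -q/8 + (a + q)/q (l(a, q) = (a + q)/q + q/(-8) = (a + q)/q + q*(-⅛) = (a + q)/q - q/8 = -q/8 + (a + q)/q)
l(-219, -35) - 1*(-41563) = (1 - ⅛*(-35) - 219/(-35)) - 1*(-41563) = (1 + 35/8 - 219*(-1/35)) + 41563 = (1 + 35/8 + 219/35) + 41563 = 3257/280 + 41563 = 11640897/280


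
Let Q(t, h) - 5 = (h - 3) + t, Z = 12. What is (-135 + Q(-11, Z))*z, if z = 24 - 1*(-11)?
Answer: -4620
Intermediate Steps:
Q(t, h) = 2 + h + t (Q(t, h) = 5 + ((h - 3) + t) = 5 + ((-3 + h) + t) = 5 + (-3 + h + t) = 2 + h + t)
z = 35 (z = 24 + 11 = 35)
(-135 + Q(-11, Z))*z = (-135 + (2 + 12 - 11))*35 = (-135 + 3)*35 = -132*35 = -4620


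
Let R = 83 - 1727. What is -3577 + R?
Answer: -5221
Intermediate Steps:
R = -1644
-3577 + R = -3577 - 1644 = -5221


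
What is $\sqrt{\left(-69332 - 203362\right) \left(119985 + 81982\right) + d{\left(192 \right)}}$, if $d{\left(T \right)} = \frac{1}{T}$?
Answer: $\frac{i \sqrt{31723308920445}}{24} \approx 2.3468 \cdot 10^{5} i$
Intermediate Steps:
$\sqrt{\left(-69332 - 203362\right) \left(119985 + 81982\right) + d{\left(192 \right)}} = \sqrt{\left(-69332 - 203362\right) \left(119985 + 81982\right) + \frac{1}{192}} = \sqrt{\left(-272694\right) 201967 + \frac{1}{192}} = \sqrt{-55075189098 + \frac{1}{192}} = \sqrt{- \frac{10574436306815}{192}} = \frac{i \sqrt{31723308920445}}{24}$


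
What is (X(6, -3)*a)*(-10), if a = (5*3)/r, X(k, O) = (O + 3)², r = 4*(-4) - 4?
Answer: 0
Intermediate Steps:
r = -20 (r = -16 - 4 = -20)
X(k, O) = (3 + O)²
a = -¾ (a = (5*3)/(-20) = 15*(-1/20) = -¾ ≈ -0.75000)
(X(6, -3)*a)*(-10) = ((3 - 3)²*(-¾))*(-10) = (0²*(-¾))*(-10) = (0*(-¾))*(-10) = 0*(-10) = 0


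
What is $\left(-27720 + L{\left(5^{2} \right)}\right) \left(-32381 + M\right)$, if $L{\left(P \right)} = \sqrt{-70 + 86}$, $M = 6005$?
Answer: $731037216$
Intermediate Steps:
$L{\left(P \right)} = 4$ ($L{\left(P \right)} = \sqrt{16} = 4$)
$\left(-27720 + L{\left(5^{2} \right)}\right) \left(-32381 + M\right) = \left(-27720 + 4\right) \left(-32381 + 6005\right) = \left(-27716\right) \left(-26376\right) = 731037216$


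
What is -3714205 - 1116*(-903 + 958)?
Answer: -3775585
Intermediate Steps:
-3714205 - 1116*(-903 + 958) = -3714205 - 1116*55 = -3714205 - 1*61380 = -3714205 - 61380 = -3775585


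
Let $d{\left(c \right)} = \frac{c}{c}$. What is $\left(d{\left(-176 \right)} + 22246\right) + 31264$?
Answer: $53511$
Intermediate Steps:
$d{\left(c \right)} = 1$
$\left(d{\left(-176 \right)} + 22246\right) + 31264 = \left(1 + 22246\right) + 31264 = 22247 + 31264 = 53511$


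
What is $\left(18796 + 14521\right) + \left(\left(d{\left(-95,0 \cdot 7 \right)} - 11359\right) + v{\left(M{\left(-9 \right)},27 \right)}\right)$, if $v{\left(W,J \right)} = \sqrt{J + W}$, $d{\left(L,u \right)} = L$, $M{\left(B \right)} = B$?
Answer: $21863 + 3 \sqrt{2} \approx 21867.0$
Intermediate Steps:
$\left(18796 + 14521\right) + \left(\left(d{\left(-95,0 \cdot 7 \right)} - 11359\right) + v{\left(M{\left(-9 \right)},27 \right)}\right) = \left(18796 + 14521\right) + \left(\left(-95 - 11359\right) + \sqrt{27 - 9}\right) = 33317 - \left(11454 - \sqrt{18}\right) = 33317 - \left(11454 - 3 \sqrt{2}\right) = 21863 + 3 \sqrt{2}$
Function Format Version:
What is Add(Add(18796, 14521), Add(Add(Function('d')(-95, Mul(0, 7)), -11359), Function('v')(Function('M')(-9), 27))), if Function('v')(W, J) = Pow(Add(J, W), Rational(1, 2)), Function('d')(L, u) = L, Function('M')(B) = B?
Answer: Add(21863, Mul(3, Pow(2, Rational(1, 2)))) ≈ 21867.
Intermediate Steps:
Add(Add(18796, 14521), Add(Add(Function('d')(-95, Mul(0, 7)), -11359), Function('v')(Function('M')(-9), 27))) = Add(Add(18796, 14521), Add(Add(-95, -11359), Pow(Add(27, -9), Rational(1, 2)))) = Add(33317, Add(-11454, Pow(18, Rational(1, 2)))) = Add(33317, Add(-11454, Mul(3, Pow(2, Rational(1, 2))))) = Add(21863, Mul(3, Pow(2, Rational(1, 2))))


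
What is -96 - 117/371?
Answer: -35733/371 ≈ -96.315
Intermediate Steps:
-96 - 117/371 = -35733/371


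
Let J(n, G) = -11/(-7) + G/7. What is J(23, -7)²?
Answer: 16/49 ≈ 0.32653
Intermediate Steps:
J(n, G) = 11/7 + G/7 (J(n, G) = -11*(-⅐) + G*(⅐) = 11/7 + G/7)
J(23, -7)² = (11/7 + (⅐)*(-7))² = (11/7 - 1)² = (4/7)² = 16/49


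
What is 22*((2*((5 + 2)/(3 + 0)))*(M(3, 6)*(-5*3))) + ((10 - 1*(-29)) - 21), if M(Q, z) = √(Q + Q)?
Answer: 18 - 1540*√6 ≈ -3754.2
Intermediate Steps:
M(Q, z) = √2*√Q (M(Q, z) = √(2*Q) = √2*√Q)
22*((2*((5 + 2)/(3 + 0)))*(M(3, 6)*(-5*3))) + ((10 - 1*(-29)) - 21) = 22*((2*((5 + 2)/(3 + 0)))*((√2*√3)*(-5*3))) + ((10 - 1*(-29)) - 21) = 22*((2*(7/3))*(√6*(-15))) + ((10 + 29) - 21) = 22*((2*(7*(⅓)))*(-15*√6)) + (39 - 21) = 22*((2*(7/3))*(-15*√6)) + 18 = 22*(14*(-15*√6)/3) + 18 = 22*(-70*√6) + 18 = -1540*√6 + 18 = 18 - 1540*√6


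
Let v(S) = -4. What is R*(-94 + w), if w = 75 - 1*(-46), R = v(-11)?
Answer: -108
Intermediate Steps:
R = -4
w = 121 (w = 75 + 46 = 121)
R*(-94 + w) = -4*(-94 + 121) = -4*27 = -108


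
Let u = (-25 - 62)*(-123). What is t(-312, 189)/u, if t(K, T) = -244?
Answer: -244/10701 ≈ -0.022802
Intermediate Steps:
u = 10701 (u = -87*(-123) = 10701)
t(-312, 189)/u = -244/10701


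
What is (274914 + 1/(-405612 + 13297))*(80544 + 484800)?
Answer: 60973981931337696/392315 ≈ 1.5542e+11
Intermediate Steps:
(274914 + 1/(-405612 + 13297))*(80544 + 484800) = (274914 + 1/(-392315))*565344 = (274914 - 1/392315)*565344 = (107852885909/392315)*565344 = 60973981931337696/392315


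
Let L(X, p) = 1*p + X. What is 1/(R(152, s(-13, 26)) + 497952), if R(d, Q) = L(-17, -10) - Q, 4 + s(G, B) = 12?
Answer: 1/497917 ≈ 2.0084e-6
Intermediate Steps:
L(X, p) = X + p (L(X, p) = p + X = X + p)
s(G, B) = 8 (s(G, B) = -4 + 12 = 8)
R(d, Q) = -27 - Q (R(d, Q) = (-17 - 10) - Q = -27 - Q)
1/(R(152, s(-13, 26)) + 497952) = 1/((-27 - 1*8) + 497952) = 1/((-27 - 8) + 497952) = 1/(-35 + 497952) = 1/497917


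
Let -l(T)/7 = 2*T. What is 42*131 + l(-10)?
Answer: 5642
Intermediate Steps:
l(T) = -14*T
42*131 + l(-10) = 42*131 - 14*(-10) = 5502 + 140 = 5642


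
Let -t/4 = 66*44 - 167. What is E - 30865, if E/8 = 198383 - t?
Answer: 1643783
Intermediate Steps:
t = -10948 (t = -4*(66*44 - 167) = -4*(2904 - 167) = -4*2737 = -10948)
E = 1674648 (E = 8*(198383 - 1*(-10948)) = 8*(198383 + 10948) = 8*209331 = 1674648)
E - 30865 = 1674648 - 30865 = 1643783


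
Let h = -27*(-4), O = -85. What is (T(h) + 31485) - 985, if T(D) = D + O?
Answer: 30523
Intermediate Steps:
h = 108
T(D) = -85 + D (T(D) = D - 85 = -85 + D)
(T(h) + 31485) - 985 = ((-85 + 108) + 31485) - 985 = (23 + 31485) - 985 = 31508 - 985 = 30523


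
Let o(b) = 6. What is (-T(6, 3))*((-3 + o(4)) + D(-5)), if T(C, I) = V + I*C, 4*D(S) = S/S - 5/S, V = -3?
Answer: -105/2 ≈ -52.500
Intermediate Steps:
D(S) = ¼ - 5/(4*S) (D(S) = (S/S - 5/S)/4 = (1 - 5/S)/4 = ¼ - 5/(4*S))
T(C, I) = -3 + C*I (T(C, I) = -3 + I*C = -3 + C*I)
(-T(6, 3))*((-3 + o(4)) + D(-5)) = (-(-3 + 6*3))*((-3 + 6) + (¼)*(-5 - 5)/(-5)) = (-(-3 + 18))*(3 + (¼)*(-⅕)*(-10)) = (-1*15)*(3 + ½) = -15*7/2 = -105/2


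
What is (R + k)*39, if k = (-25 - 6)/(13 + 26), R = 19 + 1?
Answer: 749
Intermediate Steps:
R = 20
k = -31/39 ≈ -0.79487
(R + k)*39 = (20 - 31/39)*39 = (749/39)*39 = 749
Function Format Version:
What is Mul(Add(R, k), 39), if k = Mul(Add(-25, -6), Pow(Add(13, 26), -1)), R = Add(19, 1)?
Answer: 749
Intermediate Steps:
R = 20
k = Rational(-31, 39) (k = Mul(-31, Pow(39, -1)) = Mul(-31, Rational(1, 39)) = Rational(-31, 39) ≈ -0.79487)
Mul(Add(R, k), 39) = Mul(Add(20, Rational(-31, 39)), 39) = Mul(Rational(749, 39), 39) = 749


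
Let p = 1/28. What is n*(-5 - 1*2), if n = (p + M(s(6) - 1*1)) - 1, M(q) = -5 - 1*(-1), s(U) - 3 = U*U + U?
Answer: 139/4 ≈ 34.750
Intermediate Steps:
s(U) = 3 + U + U² (s(U) = 3 + (U*U + U) = 3 + (U² + U) = 3 + (U + U²) = 3 + U + U²)
p = 1/28 ≈ 0.035714
M(q) = -4 (M(q) = -5 + 1 = -4)
n = -139/28 (n = (1/28 - 4) - 1 = -111/28 - 1 = -139/28 ≈ -4.9643)
n*(-5 - 1*2) = -139*(-5 - 1*2)/28 = -139*(-5 - 2)/28 = -139/28*(-7) = 139/4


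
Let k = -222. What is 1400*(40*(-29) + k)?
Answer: -1934800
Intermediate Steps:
1400*(40*(-29) + k) = 1400*(40*(-29) - 222) = 1400*(-1160 - 222) = 1400*(-1382) = -1934800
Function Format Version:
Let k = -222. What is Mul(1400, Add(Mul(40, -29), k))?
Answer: -1934800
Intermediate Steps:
Mul(1400, Add(Mul(40, -29), k)) = Mul(1400, Add(Mul(40, -29), -222)) = Mul(1400, Add(-1160, -222)) = Mul(1400, -1382) = -1934800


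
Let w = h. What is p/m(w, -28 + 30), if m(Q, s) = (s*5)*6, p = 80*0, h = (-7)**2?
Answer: 0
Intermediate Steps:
h = 49
w = 49
p = 0
m(Q, s) = 30*s (m(Q, s) = (5*s)*6 = 30*s)
p/m(w, -28 + 30) = 0/((30*(-28 + 30))) = 0/((30*2)) = 0/60 = 0*(1/60) = 0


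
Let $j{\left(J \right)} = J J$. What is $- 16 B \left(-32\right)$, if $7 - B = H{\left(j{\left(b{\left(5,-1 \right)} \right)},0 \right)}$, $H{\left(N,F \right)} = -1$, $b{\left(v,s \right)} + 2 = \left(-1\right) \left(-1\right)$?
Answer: $4096$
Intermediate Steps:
$b{\left(v,s \right)} = -1$ ($b{\left(v,s \right)} = -2 - -1 = -2 + 1 = -1$)
$j{\left(J \right)} = J^{2}$
$B = 8$ ($B = 7 - -1 = 7 + 1 = 8$)
$- 16 B \left(-32\right) = \left(-16\right) 8 \left(-32\right) = \left(-128\right) \left(-32\right) = 4096$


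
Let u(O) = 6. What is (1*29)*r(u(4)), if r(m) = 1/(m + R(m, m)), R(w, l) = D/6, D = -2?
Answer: 87/17 ≈ 5.1176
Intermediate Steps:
R(w, l) = -⅓ (R(w, l) = -2/6 = -2*⅙ = -⅓)
r(m) = 1/(-⅓ + m) (r(m) = 1/(m - ⅓) = 1/(-⅓ + m))
(1*29)*r(u(4)) = (1*29)*(3/(-1 + 3*6)) = 29*(3/(-1 + 18)) = 29*(3/17) = 87/17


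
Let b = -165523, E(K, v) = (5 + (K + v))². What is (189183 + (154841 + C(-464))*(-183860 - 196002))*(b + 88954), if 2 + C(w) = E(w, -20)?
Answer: 11177020432972713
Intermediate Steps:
E(K, v) = (5 + K + v)²
C(w) = -2 + (-15 + w)² (C(w) = -2 + (5 + w - 20)² = -2 + (-15 + w)²)
(189183 + (154841 + C(-464))*(-183860 - 196002))*(b + 88954) = (189183 + (154841 + (-2 + (-15 - 464)²))*(-183860 - 196002))*(-165523 + 88954) = (189183 + (154841 + (-2 + (-479)²))*(-379862))*(-76569) = (189183 + (154841 + (-2 + 229441))*(-379862))*(-76569) = (189183 + (154841 + 229439)*(-379862))*(-76569) = (189183 + 384280*(-379862))*(-76569) = (189183 - 145973369360)*(-76569) = -145973180177*(-76569) = 11177020432972713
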